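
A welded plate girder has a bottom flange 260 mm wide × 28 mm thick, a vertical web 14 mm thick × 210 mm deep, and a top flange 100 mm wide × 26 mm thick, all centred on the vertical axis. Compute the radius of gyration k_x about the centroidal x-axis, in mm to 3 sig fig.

k_x ≈ 99.3 mm

Decompose the section into non-overlapping parts with the origin at the bottom-left of its bounding rectangle.
Bottom plate: 260 × 28, A = 7 280 mm², y = 14 mm, Ī = 475 627 mm⁴.
Web plate: 14 × 210, A = 2 940 mm², y = 133 mm, Ī = 10 804 500 mm⁴.
Top plate: 100 × 26, A = 2 600 mm², y = 251 mm, Ī = 146 467 mm⁴.
Centroid: ȳ = ΣA·y / ΣA = 89.356 mm.
Transfer each piece to the centroidal x-axis using Ī + A·d² with d = y − 89.356:
  bottom plate: d = -75.356 mm → contributes +41 814 966 mm⁴
  web plate: d = 43.644 mm → contributes +16 404 687 mm⁴
  top plate: d = 161.64 mm → contributes +68 081 559 mm⁴
Total I = 126 301 211 mm⁴.
Radius of gyration: k = √(I/A) = √(126 301 211 / 12 820) = 99.257 mm.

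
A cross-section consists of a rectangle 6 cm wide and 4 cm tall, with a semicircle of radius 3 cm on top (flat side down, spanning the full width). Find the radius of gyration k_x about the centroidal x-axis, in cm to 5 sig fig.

k_x ≈ 1.8899 cm

Treat the section as a set of non-overlapping primitives; coordinates are from the bounding-box lower-left.
Rectangular body: 6 × 4, A = 24 cm², y = 2 cm, Ī = 32 cm⁴.
Semicircular cap: semicircle r = 3, A = 14.13717 cm², y = 5.27324 cm, Ī = 8.890314 cm⁴.
Centroid: ȳ = ΣA·y / ΣA = 3.213366 cm.
Transfer each piece to the centroidal x-axis using Ī + A·d² with d = y − 3.213366:
  rectangular body: d = -1.213366 cm → contributes +67.33416 cm⁴
  semicircular cap: d = 2.059874 cm → contributes +68.87544 cm⁴
Total I = 136.2096 cm⁴.
Radius of gyration: k = √(I/A) = √(136.2096 / 38.13717) = 1.88986 cm.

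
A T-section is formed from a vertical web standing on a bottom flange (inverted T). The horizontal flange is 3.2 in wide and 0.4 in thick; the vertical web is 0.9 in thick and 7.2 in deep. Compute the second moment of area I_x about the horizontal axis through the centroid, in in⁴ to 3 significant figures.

Decompose the section into non-overlapping parts with the origin at the bottom-left of its bounding rectangle.
Flange: 3.2 × 0.4, A = 1.28 in², y = 0.2 in, Ī = 0.017067 in⁴.
Web: 0.9 × 7.2, A = 6.48 in², y = 4 in, Ī = 27.994 in⁴.
Centroid: ȳ = ΣA·y / ΣA = 3.3732 in.
Transfer each piece to the horizontal axis through the centroid using Ī + A·d² with d = y − 3.3732:
  flange: d = -3.1732 in → contributes +12.906 in⁴
  web: d = 0.6268 in → contributes +30.539 in⁴
Total I = 43.445 in⁴.

I_x ≈ 43.4 in⁴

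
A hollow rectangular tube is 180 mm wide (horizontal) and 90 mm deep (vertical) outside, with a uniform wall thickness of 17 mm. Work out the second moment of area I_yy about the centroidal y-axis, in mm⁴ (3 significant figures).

I_yy ≈ 2.92 × 10⁷ mm⁴

Decompose the section into non-overlapping parts with the origin at the bottom-left of its bounding rectangle.
Outer rectangle: 180 × 90, A = 16 200 mm², x = 90 mm, Ī = 43 740 000 mm⁴.
Inner void (subtracted): 146 × 56, A = 8 176 mm², x = 90 mm, Ī = 14 523 301 mm⁴.
By symmetry the centroid is at mid-width, x̄ = 90 mm.
All pieces are centred on the centroidal y-axis, so I = ΣĪ (holes subtracted) = 29 216 699 mm⁴.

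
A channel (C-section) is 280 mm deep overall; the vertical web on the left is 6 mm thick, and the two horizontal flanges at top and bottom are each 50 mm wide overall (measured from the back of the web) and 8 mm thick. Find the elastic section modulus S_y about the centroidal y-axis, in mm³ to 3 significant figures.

S_y ≈ 1.08 × 10⁴ mm³

Treat the section as a set of non-overlapping primitives; coordinates are from the bounding-box lower-left.
Web: 6 × 280, A = 1 680 mm², x = 3 mm, Ī = 5 040 mm⁴.
Top flange (beyond web): 44 × 8, A = 352 mm², x = 28 mm, Ī = 56 789 mm⁴.
Bottom flange (beyond web): 44 × 8, A = 352 mm², x = 28 mm, Ī = 56 789 mm⁴.
Centroid: x̄ = ΣA·x / ΣA = 10.383 mm.
Transfer each piece to the centroidal y-axis using Ī + A·d² with d = x − 10.383:
  web: d = -7.3826 mm → contributes +96 603 mm⁴
  top flange (beyond web): d = 17.617 mm → contributes +166 041 mm⁴
  bottom flange (beyond web): d = 17.617 mm → contributes +166 041 mm⁴
Total I = 428 686 mm⁴.
Extreme fibre distance c = 39.617 mm; S = I/c = 10 821 mm³.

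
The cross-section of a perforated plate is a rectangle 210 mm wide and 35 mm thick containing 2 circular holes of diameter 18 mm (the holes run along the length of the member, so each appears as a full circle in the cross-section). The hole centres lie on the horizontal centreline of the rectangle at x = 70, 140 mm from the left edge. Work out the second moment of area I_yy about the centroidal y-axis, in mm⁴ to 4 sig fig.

Break the section into simple shapes (no overlaps), measuring from the bottom-left corner of the bounding box.
Plate: 210 × 35, A = 7 350 mm², x = 105 mm, Ī = 27 011 250 mm⁴.
Hole 1 (subtracted): ⌀18, A = 254.469 mm², x = 70 mm, Ī = 5 153 mm⁴.
Hole 2 (subtracted): ⌀18, A = 254.469 mm², x = 140 mm, Ī = 5 153 mm⁴.
By symmetry the centroid is at mid-width, x̄ = 105 mm.
Transfer each piece to the centroidal y-axis using Ī + A·d² with d = x − 105:
  plate: d = 0 mm → contributes +27 011 250 mm⁴
  hole 1: d = -35 mm → contributes −316 878 mm⁴
  hole 2: d = 35 mm → contributes −316 878 mm⁴
Total I = 26 377 495 mm⁴.

I_yy ≈ 2.638 × 10⁷ mm⁴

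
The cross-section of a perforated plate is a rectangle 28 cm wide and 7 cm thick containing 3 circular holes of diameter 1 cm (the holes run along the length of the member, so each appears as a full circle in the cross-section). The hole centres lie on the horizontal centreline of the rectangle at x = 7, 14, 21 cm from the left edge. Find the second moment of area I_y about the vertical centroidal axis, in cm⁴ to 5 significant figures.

I_y ≈ 1.2728 × 10⁴ cm⁴

Decompose the section into non-overlapping parts with the origin at the bottom-left of its bounding rectangle.
Plate: 28 × 7, A = 196 cm², x = 14 cm, Ī = 12805.33 cm⁴.
Hole 1 (subtracted): ⌀1, A = 0.7853982 cm², x = 7 cm, Ī = 0.04908739 cm⁴.
Hole 2 (subtracted): ⌀1, A = 0.7853982 cm², x = 14 cm, Ī = 0.04908739 cm⁴.
Hole 3 (subtracted): ⌀1, A = 0.7853982 cm², x = 21 cm, Ī = 0.04908739 cm⁴.
By symmetry the centroid is at mid-width, x̄ = 14 cm.
Transfer each piece to the vertical centroidal axis using Ī + A·d² with d = x − 14:
  plate: d = 0 cm → contributes +12805.33 cm⁴
  hole 1: d = -7 cm → contributes −38.5336 cm⁴
  hole 2: d = 0 cm → contributes −0.04908739 cm⁴
  hole 3: d = 7 cm → contributes −38.5336 cm⁴
Total I = 12728.22 cm⁴.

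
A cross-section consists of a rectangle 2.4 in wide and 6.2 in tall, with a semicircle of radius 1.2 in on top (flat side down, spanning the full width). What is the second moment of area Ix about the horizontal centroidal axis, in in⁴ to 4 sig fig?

Ix ≈ 73.47 in⁴

Break the section into simple shapes (no overlaps), measuring from the bottom-left corner of the bounding box.
Rectangular body: 2.4 × 6.2, A = 14.88 in², y = 3.1 in, Ī = 47.6656 in⁴.
Semicircular cap: semicircle r = 1.2, A = 2.26195 in², y = 6.7093 in, Ī = 0.227592 in⁴.
Centroid: ȳ = ΣA·y / ΣA = 3.57626 in.
Transfer each piece to the horizontal centroidal axis using Ī + A·d² with d = y − 3.57626:
  rectangular body: d = -0.476261 in → contributes +51.0407 in⁴
  semicircular cap: d = 3.13304 in → contributes +22.4307 in⁴
Total I = 73.4714 in⁴.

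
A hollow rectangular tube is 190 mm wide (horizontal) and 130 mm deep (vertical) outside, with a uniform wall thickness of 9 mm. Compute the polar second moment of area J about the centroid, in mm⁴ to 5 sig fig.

Decompose the section into non-overlapping parts with the origin at the bottom-left of its bounding rectangle.
Outer rectangle: 190 × 130, A = 24 700 mm², y = 65 mm, Ī = 34 785 833 mm⁴.
Inner void (subtracted): 172 × 112, A = 19 264 mm², y = 65 mm, Ī = 20 137 301 mm⁴.
By symmetry the centroid is at mid-height, ȳ = 65 mm.
All pieces are centred on the centroidal x-axis, so I = ΣĪ (holes subtracted) = 14 648 532 mm⁴.
Repeating about the centroidal y-axis gives I_y = 26 813 652 mm⁴.
Polar second moment: J = I_x + I_y = 41 462 184 mm⁴.

J ≈ 4.1462 × 10⁷ mm⁴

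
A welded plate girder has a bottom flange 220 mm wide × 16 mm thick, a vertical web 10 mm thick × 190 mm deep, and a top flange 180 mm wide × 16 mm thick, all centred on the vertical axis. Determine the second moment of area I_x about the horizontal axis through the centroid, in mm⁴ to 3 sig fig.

I_x ≈ 7.32 × 10⁷ mm⁴

Split into non-overlapping primitives; take the origin at the lower-left of the bounding box.
Bottom plate: 220 × 16, A = 3 520 mm², y = 8 mm, Ī = 75 093 mm⁴.
Web plate: 10 × 190, A = 1 900 mm², y = 111 mm, Ī = 5 715 833 mm⁴.
Top plate: 180 × 16, A = 2 880 mm², y = 214 mm, Ī = 61 440 mm⁴.
Centroid: ȳ = ΣA·y / ΣA = 103.06 mm.
Transfer each piece to the horizontal axis through the centroid using Ī + A·d² with d = y − 103.06:
  bottom plate: d = -95.058 mm → contributes +31 881 783 mm⁴
  web plate: d = 7.9422 mm → contributes +5 835 682 mm⁴
  top plate: d = 110.94 mm → contributes +35 508 955 mm⁴
Total I = 73 226 419 mm⁴.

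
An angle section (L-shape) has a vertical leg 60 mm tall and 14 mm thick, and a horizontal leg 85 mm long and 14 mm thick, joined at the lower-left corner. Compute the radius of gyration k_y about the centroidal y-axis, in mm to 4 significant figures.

Break the section into simple shapes (no overlaps), measuring from the bottom-left corner of the bounding box.
Vertical leg: 14 × 60, A = 840 mm², x = 7 mm, Ī = 13 720 mm⁴.
Horizontal leg (remainder): 71 × 14, A = 994 mm², x = 49.5 mm, Ī = 417 563 mm⁴.
Centroid: x̄ = ΣA·x / ΣA = 30.0344 mm.
Transfer each piece to the centroidal y-axis using Ī + A·d² with d = x − 30.0344:
  vertical leg: d = -23.0344 mm → contributes +459 408 mm⁴
  horizontal leg (remainder): d = 19.4656 mm → contributes +794 201 mm⁴
Total I = 1 253 609 mm⁴.
Radius of gyration: k = √(I/A) = √(1 253 609 / 1 834) = 26.1446 mm.

k_y ≈ 26.14 mm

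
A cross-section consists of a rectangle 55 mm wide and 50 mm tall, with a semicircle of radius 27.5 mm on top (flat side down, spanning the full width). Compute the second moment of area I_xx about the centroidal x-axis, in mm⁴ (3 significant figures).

Break the section into simple shapes (no overlaps), measuring from the bottom-left corner of the bounding box.
Rectangular body: 55 × 50, A = 2 750 mm², y = 25 mm, Ī = 572 917 mm⁴.
Semicircular cap: semicircle r = 27.5, A = 1187.9 mm², y = 61.671 mm, Ī = 62 772 mm⁴.
Centroid: ȳ = ΣA·y / ΣA = 36.062 mm.
Transfer each piece to the centroidal x-axis using Ī + A·d² with d = y − 36.062:
  rectangular body: d = -11.062 mm → contributes +909 447 mm⁴
  semicircular cap: d = 25.609 mm → contributes +841 834 mm⁴
Total I = 1 751 281 mm⁴.

I_xx ≈ 1.75 × 10⁶ mm⁴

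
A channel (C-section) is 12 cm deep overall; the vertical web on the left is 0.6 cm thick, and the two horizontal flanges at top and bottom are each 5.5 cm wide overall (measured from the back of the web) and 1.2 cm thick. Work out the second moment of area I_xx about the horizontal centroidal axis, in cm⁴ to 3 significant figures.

I_xx ≈ 431 cm⁴

Decompose the section into non-overlapping parts with the origin at the bottom-left of its bounding rectangle.
Web: 0.6 × 12, A = 7.2 cm², y = 6 cm, Ī = 86.4 cm⁴.
Top flange (beyond web): 4.9 × 1.2, A = 5.88 cm², y = 11.4 cm, Ī = 0.7056 cm⁴.
Bottom flange (beyond web): 4.9 × 1.2, A = 5.88 cm², y = 0.6 cm, Ī = 0.7056 cm⁴.
By symmetry the centroid is at mid-height, ȳ = 6 cm.
Transfer each piece to the horizontal centroidal axis using Ī + A·d² with d = y − 6:
  web: d = 0 cm → contributes +86.4 cm⁴
  top flange (beyond web): d = 5.4 cm → contributes +172.17 cm⁴
  bottom flange (beyond web): d = -5.4 cm → contributes +172.17 cm⁴
Total I = 430.73 cm⁴.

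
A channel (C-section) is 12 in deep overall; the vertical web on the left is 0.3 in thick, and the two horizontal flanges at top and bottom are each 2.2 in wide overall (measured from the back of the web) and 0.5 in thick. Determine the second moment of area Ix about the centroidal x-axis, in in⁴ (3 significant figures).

Ix ≈ 106 in⁴

Break the section into simple shapes (no overlaps), measuring from the bottom-left corner of the bounding box.
Web: 0.3 × 12, A = 3.6 in², y = 6 in, Ī = 43.2 in⁴.
Top flange (beyond web): 1.9 × 0.5, A = 0.95 in², y = 11.75 in, Ī = 0.019792 in⁴.
Bottom flange (beyond web): 1.9 × 0.5, A = 0.95 in², y = 0.25 in, Ī = 0.019792 in⁴.
By symmetry the centroid is at mid-height, ȳ = 6 in.
Transfer each piece to the centroidal x-axis using Ī + A·d² with d = y − 6:
  web: d = 0 in → contributes +43.2 in⁴
  top flange (beyond web): d = 5.75 in → contributes +31.429 in⁴
  bottom flange (beyond web): d = -5.75 in → contributes +31.429 in⁴
Total I = 106.06 in⁴.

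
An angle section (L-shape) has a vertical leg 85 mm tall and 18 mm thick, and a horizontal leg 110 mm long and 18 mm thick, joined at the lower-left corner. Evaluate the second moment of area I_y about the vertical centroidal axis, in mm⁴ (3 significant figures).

Break the section into simple shapes (no overlaps), measuring from the bottom-left corner of the bounding box.
Vertical leg: 18 × 85, A = 1 530 mm², x = 9 mm, Ī = 41 310 mm⁴.
Horizontal leg (remainder): 92 × 18, A = 1 656 mm², x = 64 mm, Ī = 1 168 032 mm⁴.
Centroid: x̄ = ΣA·x / ΣA = 37.588 mm.
Transfer each piece to the vertical centroidal axis using Ī + A·d² with d = x − 37.588:
  vertical leg: d = -28.588 mm → contributes +1 291 701 mm⁴
  horizontal leg (remainder): d = 26.412 mm → contributes +2 323 285 mm⁴
Total I = 3 614 986 mm⁴.

I_y ≈ 3.61 × 10⁶ mm⁴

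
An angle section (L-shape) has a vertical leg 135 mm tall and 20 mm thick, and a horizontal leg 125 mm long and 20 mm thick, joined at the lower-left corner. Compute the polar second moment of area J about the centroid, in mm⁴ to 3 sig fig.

Break the section into simple shapes (no overlaps), measuring from the bottom-left corner of the bounding box.
Vertical leg: 20 × 135, A = 2 700 mm², y = 67.5 mm, Ī = 4 100 625 mm⁴.
Horizontal leg (remainder): 105 × 20, A = 2 100 mm², y = 10 mm, Ī = 70 000 mm⁴.
Centroid: ȳ = ΣA·y / ΣA = 42.344 mm.
Transfer each piece to the centroidal x-axis using Ī + A·d² with d = y − 42.344:
  vertical leg: d = 25.156 mm → contributes +5 809 285 mm⁴
  horizontal leg (remainder): d = -32.344 mm → contributes +2 266 848 mm⁴
Total I = 8 076 133 mm⁴.
For the y-axis: x̄ = 37.344 mm.
Repeating about the centroidal y-axis gives I_y = 6 633 633 mm⁴.
Polar second moment: J = I_x + I_y = 14 709 766 mm⁴.

J ≈ 1.47 × 10⁷ mm⁴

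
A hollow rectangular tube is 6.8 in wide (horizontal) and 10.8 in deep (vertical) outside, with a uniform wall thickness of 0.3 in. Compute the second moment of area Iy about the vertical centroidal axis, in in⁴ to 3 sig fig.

Iy ≈ 80.4 in⁴

Split into non-overlapping primitives; take the origin at the lower-left of the bounding box.
Outer rectangle: 6.8 × 10.8, A = 73.44 in², x = 3.4 in, Ī = 282.99 in⁴.
Inner void (subtracted): 6.2 × 10.2, A = 63.24 in², x = 3.4 in, Ī = 202.58 in⁴.
By symmetry the centroid is at mid-width, x̄ = 3.4 in.
All pieces are centred on the vertical centroidal axis, so I = ΣĪ (holes subtracted) = 80.41 in⁴.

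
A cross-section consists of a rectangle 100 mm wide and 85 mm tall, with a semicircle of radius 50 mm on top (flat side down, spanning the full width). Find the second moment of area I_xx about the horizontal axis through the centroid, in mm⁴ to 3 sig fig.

Treat the section as a set of non-overlapping primitives; coordinates are from the bounding-box lower-left.
Rectangular body: 100 × 85, A = 8 500 mm², y = 42.5 mm, Ī = 5 117 708 mm⁴.
Semicircular cap: semicircle r = 50, A = 3 927 mm², y = 106.22 mm, Ī = 685 981 mm⁴.
Centroid: ȳ = ΣA·y / ΣA = 62.636 mm.
Transfer each piece to the horizontal axis through the centroid using Ī + A·d² with d = y − 62.636:
  rectangular body: d = -20.136 mm → contributes +8 564 121 mm⁴
  semicircular cap: d = 43.585 mm → contributes +8 145 766 mm⁴
Total I = 16 709 887 mm⁴.

I_xx ≈ 1.67 × 10⁷ mm⁴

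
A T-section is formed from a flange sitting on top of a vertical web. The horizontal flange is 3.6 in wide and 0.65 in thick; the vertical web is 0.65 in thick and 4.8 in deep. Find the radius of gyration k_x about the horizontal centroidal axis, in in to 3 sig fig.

Break the section into simple shapes (no overlaps), measuring from the bottom-left corner of the bounding box.
Flange: 3.6 × 0.65, A = 2.34 in², y = 5.125 in, Ī = 0.082388 in⁴.
Web: 0.65 × 4.8, A = 3.12 in², y = 2.4 in, Ī = 5.9904 in⁴.
Centroid: ȳ = ΣA·y / ΣA = 3.5679 in.
Transfer each piece to the horizontal centroidal axis using Ī + A·d² with d = y − 3.5679:
  flange: d = 1.5571 in → contributes +5.7562 in⁴
  web: d = -1.1679 in → contributes +10.246 in⁴
Total I = 16.002 in⁴.
Radius of gyration: k = √(I/A) = √(16.002 / 5.46) = 1.7119 in.

k_x ≈ 1.71 in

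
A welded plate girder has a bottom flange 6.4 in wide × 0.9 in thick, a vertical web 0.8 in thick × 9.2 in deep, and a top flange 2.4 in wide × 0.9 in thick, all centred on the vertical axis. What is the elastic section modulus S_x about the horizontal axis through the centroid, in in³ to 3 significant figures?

Decompose the section into non-overlapping parts with the origin at the bottom-left of its bounding rectangle.
Bottom plate: 6.4 × 0.9, A = 5.76 in², y = 0.45 in, Ī = 0.3888 in⁴.
Web plate: 0.8 × 9.2, A = 7.36 in², y = 5.5 in, Ī = 51.913 in⁴.
Top plate: 2.4 × 0.9, A = 2.16 in², y = 10.55 in, Ī = 0.1458 in⁴.
Centroid: ȳ = ΣA·y / ΣA = 4.3102 in.
Transfer each piece to the horizontal axis through the centroid using Ī + A·d² with d = y − 4.3102:
  bottom plate: d = -3.8602 in → contributes +86.22 in⁴
  web plate: d = 1.1898 in → contributes +62.331 in⁴
  top plate: d = 6.2398 in → contributes +84.245 in⁴
Total I = 232.8 in⁴.
Extreme fibre distance c = 6.6898 in; S = I/c = 34.799 in³.

S_x ≈ 34.8 in³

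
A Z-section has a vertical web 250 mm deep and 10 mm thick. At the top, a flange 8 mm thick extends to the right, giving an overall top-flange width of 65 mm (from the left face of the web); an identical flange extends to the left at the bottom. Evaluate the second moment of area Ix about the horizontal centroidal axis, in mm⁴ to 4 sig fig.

Ix ≈ 2.591 × 10⁷ mm⁴

Decompose the section into non-overlapping parts with the origin at the bottom-left of its bounding rectangle.
Web: 10 × 250, A = 2 500 mm², y = 125 mm, Ī = 13 020 833 mm⁴.
Top flange (beyond web): 55 × 8, A = 440 mm², y = 246 mm, Ī = 2346.67 mm⁴.
Bottom flange (beyond web): 55 × 8, A = 440 mm², y = 4 mm, Ī = 2346.67 mm⁴.
Centroid: ȳ = ΣA·y / ΣA = 125 mm.
Transfer each piece to the horizontal centroidal axis using Ī + A·d² with d = y − 125:
  web: d = 0 mm → contributes +13 020 833 mm⁴
  top flange (beyond web): d = 121 mm → contributes +6 444 387 mm⁴
  bottom flange (beyond web): d = -121 mm → contributes +6 444 387 mm⁴
Total I = 25 909 607 mm⁴.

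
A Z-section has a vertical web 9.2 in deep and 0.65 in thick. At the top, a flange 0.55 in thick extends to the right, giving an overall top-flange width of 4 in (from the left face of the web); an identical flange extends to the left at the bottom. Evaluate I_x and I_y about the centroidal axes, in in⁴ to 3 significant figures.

Break the section into simple shapes (no overlaps), measuring from the bottom-left corner of the bounding box.
Web: 0.65 × 9.2, A = 5.98 in², y = 4.6 in, Ī = 42.179 in⁴.
Top flange (beyond web): 3.35 × 0.55, A = 1.8425 in², y = 8.925 in, Ī = 0.046446 in⁴.
Bottom flange (beyond web): 3.35 × 0.55, A = 1.8425 in², y = 0.275 in, Ī = 0.046446 in⁴.
Centroid: ȳ = ΣA·y / ΣA = 4.6 in.
Transfer each piece to the centroidal x-axis using Ī + A·d² with d = y − 4.6:
  web: d = 0 in → contributes +42.179 in⁴
  top flange (beyond web): d = 4.325 in → contributes +34.512 in⁴
  bottom flange (beyond web): d = -4.325 in → contributes +34.512 in⁴
Total I = 111.2 in⁴.
For the y-axis: x̄ = 3.675 in.
Repeating about the centroidal y-axis gives I_y = 18.397 in⁴.

I_x ≈ 111 in⁴, I_y ≈ 18.4 in⁴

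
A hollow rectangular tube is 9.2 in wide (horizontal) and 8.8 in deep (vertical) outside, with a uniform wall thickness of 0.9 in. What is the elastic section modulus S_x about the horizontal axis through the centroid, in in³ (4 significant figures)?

S_x ≈ 70.67 in³

Treat the section as a set of non-overlapping primitives; coordinates are from the bounding-box lower-left.
Outer rectangle: 9.2 × 8.8, A = 80.96 in², y = 4.4 in, Ī = 522.462 in⁴.
Inner void (subtracted): 7.4 × 7, A = 51.8 in², y = 4.4 in, Ī = 211.517 in⁴.
By symmetry the centroid is at mid-height, ȳ = 4.4 in.
All pieces are centred on the horizontal axis through the centroid, so I = ΣĪ (holes subtracted) = 310.945 in⁴.
Extreme fibre distance c = 4.4 in; S = I/c = 70.6694 in³.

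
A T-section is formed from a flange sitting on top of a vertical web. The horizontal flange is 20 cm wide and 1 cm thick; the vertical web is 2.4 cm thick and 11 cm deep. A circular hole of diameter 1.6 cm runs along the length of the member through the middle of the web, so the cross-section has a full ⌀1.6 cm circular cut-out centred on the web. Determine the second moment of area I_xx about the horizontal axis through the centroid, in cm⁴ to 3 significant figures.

Break the section into simple shapes (no overlaps), measuring from the bottom-left corner of the bounding box.
Flange: 20 × 1, A = 20 cm², y = 11.5 cm, Ī = 1.6667 cm⁴.
Web: 2.4 × 11, A = 26.4 cm², y = 5.5 cm, Ī = 266.2 cm⁴.
Hole (subtracted): ⌀1.6, A = 2.0106 cm², y = 5.5 cm, Ī = 0.3217 cm⁴.
Centroid: ȳ = ΣA·y / ΣA = 8.2033 cm.
Transfer each piece to the horizontal axis through the centroid using Ī + A·d² with d = y − 8.2033:
  flange: d = 3.2967 cm → contributes +219.02 cm⁴
  web: d = -2.7033 cm → contributes +459.13 cm⁴
  hole: d = -2.7033 cm → contributes −15.016 cm⁴
Total I = 663.14 cm⁴.

I_xx ≈ 663 cm⁴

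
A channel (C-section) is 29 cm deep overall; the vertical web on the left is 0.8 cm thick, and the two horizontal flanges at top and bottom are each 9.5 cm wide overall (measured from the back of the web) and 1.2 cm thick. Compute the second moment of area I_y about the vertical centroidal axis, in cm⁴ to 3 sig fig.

Treat the section as a set of non-overlapping primitives; coordinates are from the bounding-box lower-left.
Web: 0.8 × 29, A = 23.2 cm², x = 0.4 cm, Ī = 1.2373 cm⁴.
Top flange (beyond web): 8.7 × 1.2, A = 10.44 cm², x = 5.15 cm, Ī = 65.85 cm⁴.
Bottom flange (beyond web): 8.7 × 1.2, A = 10.44 cm², x = 5.15 cm, Ī = 65.85 cm⁴.
Centroid: x̄ = ΣA·x / ΣA = 2.65 cm.
Transfer each piece to the vertical centroidal axis using Ī + A·d² with d = x − 2.65:
  web: d = -2.25 cm → contributes +118.69 cm⁴
  top flange (beyond web): d = 2.5 cm → contributes +131.1 cm⁴
  bottom flange (beyond web): d = 2.5 cm → contributes +131.1 cm⁴
Total I = 380.89 cm⁴.

I_y ≈ 381 cm⁴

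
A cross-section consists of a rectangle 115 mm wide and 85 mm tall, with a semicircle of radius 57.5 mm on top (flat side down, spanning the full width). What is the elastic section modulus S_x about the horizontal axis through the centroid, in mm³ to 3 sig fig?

Decompose the section into non-overlapping parts with the origin at the bottom-left of its bounding rectangle.
Rectangular body: 115 × 85, A = 9 775 mm², y = 42.5 mm, Ī = 5 885 365 mm⁴.
Semicircular cap: semicircle r = 57.5, A = 5193.4 mm², y = 109.4 mm, Ī = 1 199 785 mm⁴.
Centroid: ȳ = ΣA·y / ΣA = 65.713 mm.
Transfer each piece to the horizontal axis through the centroid using Ī + A·d² with d = y − 65.713:
  rectangular body: d = -23.213 mm → contributes +11 152 513 mm⁴
  semicircular cap: d = 43.691 mm → contributes +11 113 507 mm⁴
Total I = 22 266 020 mm⁴.
Extreme fibre distance c = 76.787 mm; S = I/c = 289 971 mm³.

S_x ≈ 2.90 × 10⁵ mm³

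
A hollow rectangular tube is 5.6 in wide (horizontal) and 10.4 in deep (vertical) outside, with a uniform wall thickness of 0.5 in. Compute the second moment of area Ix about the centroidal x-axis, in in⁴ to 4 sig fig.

Split into non-overlapping primitives; take the origin at the lower-left of the bounding box.
Outer rectangle: 5.6 × 10.4, A = 58.24 in², y = 5.2 in, Ī = 524.937 in⁴.
Inner void (subtracted): 4.6 × 9.4, A = 43.24 in², y = 5.2 in, Ī = 318.391 in⁴.
By symmetry the centroid is at mid-height, ȳ = 5.2 in.
All pieces are centred on the centroidal x-axis, so I = ΣĪ (holes subtracted) = 206.546 in⁴.

Ix ≈ 206.5 in⁴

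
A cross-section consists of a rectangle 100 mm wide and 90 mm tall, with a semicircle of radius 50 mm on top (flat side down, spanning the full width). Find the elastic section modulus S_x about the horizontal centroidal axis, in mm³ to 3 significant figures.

Split into non-overlapping primitives; take the origin at the lower-left of the bounding box.
Rectangular body: 100 × 90, A = 9 000 mm², y = 45 mm, Ī = 6 075 000 mm⁴.
Semicircular cap: semicircle r = 50, A = 3 927 mm², y = 111.22 mm, Ī = 685 981 mm⁴.
Centroid: ȳ = ΣA·y / ΣA = 65.117 mm.
Transfer each piece to the horizontal centroidal axis using Ī + A·d² with d = y − 65.117:
  rectangular body: d = -20.117 mm → contributes +9 717 121 mm⁴
  semicircular cap: d = 46.104 mm → contributes +9 033 108 mm⁴
Total I = 18 750 229 mm⁴.
Extreme fibre distance c = 74.883 mm; S = I/c = 250 393 mm³.

S_x ≈ 2.50 × 10⁵ mm³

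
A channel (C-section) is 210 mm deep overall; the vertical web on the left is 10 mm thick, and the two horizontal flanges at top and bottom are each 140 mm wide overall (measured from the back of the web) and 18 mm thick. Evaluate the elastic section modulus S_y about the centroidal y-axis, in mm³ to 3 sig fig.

S_y ≈ 1.58 × 10⁵ mm³

Split into non-overlapping primitives; take the origin at the lower-left of the bounding box.
Web: 10 × 210, A = 2 100 mm², x = 5 mm, Ī = 17 500 mm⁴.
Top flange (beyond web): 130 × 18, A = 2 340 mm², x = 75 mm, Ī = 3 295 500 mm⁴.
Bottom flange (beyond web): 130 × 18, A = 2 340 mm², x = 75 mm, Ī = 3 295 500 mm⁴.
Centroid: x̄ = ΣA·x / ΣA = 53.319 mm.
Transfer each piece to the centroidal y-axis using Ī + A·d² with d = x − 53.319:
  web: d = -48.319 mm → contributes +4 920 340 mm⁴
  top flange (beyond web): d = 21.681 mm → contributes +4 395 496 mm⁴
  bottom flange (beyond web): d = 21.681 mm → contributes +4 395 496 mm⁴
Total I = 13 711 332 mm⁴.
Extreme fibre distance c = 86.681 mm; S = I/c = 158 181 mm³.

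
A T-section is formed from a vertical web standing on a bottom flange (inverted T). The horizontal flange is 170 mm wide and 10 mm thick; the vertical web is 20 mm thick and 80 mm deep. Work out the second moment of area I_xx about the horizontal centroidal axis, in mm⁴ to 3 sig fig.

I_xx ≈ 2.54 × 10⁶ mm⁴

Decompose the section into non-overlapping parts with the origin at the bottom-left of its bounding rectangle.
Flange: 170 × 10, A = 1 700 mm², y = 5 mm, Ī = 14 167 mm⁴.
Web: 20 × 80, A = 1 600 mm², y = 50 mm, Ī = 853 333 mm⁴.
Centroid: ȳ = ΣA·y / ΣA = 26.818 mm.
Transfer each piece to the horizontal centroidal axis using Ī + A·d² with d = y − 26.818:
  flange: d = -21.818 mm → contributes +823 423 mm⁴
  web: d = 23.182 mm → contributes +1 713 168 mm⁴
Total I = 2 536 591 mm⁴.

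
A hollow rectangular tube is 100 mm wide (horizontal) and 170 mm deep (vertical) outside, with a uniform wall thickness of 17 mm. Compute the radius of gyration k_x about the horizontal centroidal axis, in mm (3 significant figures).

k_x ≈ 58.1 mm

Break the section into simple shapes (no overlaps), measuring from the bottom-left corner of the bounding box.
Outer rectangle: 100 × 170, A = 17 000 mm², y = 85 mm, Ī = 40 941 667 mm⁴.
Inner void (subtracted): 66 × 136, A = 8 976 mm², y = 85 mm, Ī = 13 835 008 mm⁴.
By symmetry the centroid is at mid-height, ȳ = 85 mm.
All pieces are centred on the horizontal centroidal axis, so I = ΣĪ (holes subtracted) = 27 106 659 mm⁴.
Radius of gyration: k = √(I/A) = √(27 106 659 / 8 024) = 58.122 mm.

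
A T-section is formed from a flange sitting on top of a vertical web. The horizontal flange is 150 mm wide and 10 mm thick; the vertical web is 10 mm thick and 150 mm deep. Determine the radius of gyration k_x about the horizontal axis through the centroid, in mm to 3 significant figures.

k_x ≈ 50.4 mm

Treat the section as a set of non-overlapping primitives; coordinates are from the bounding-box lower-left.
Flange: 150 × 10, A = 1 500 mm², y = 155 mm, Ī = 12 500 mm⁴.
Web: 10 × 150, A = 1 500 mm², y = 75 mm, Ī = 2 812 500 mm⁴.
Centroid: ȳ = ΣA·y / ΣA = 115 mm.
Transfer each piece to the horizontal axis through the centroid using Ī + A·d² with d = y − 115:
  flange: d = 40 mm → contributes +2 412 500 mm⁴
  web: d = -40 mm → contributes +5 212 500 mm⁴
Total I = 7 625 000 mm⁴.
Radius of gyration: k = √(I/A) = √(7 625 000 / 3 000) = 50.415 mm.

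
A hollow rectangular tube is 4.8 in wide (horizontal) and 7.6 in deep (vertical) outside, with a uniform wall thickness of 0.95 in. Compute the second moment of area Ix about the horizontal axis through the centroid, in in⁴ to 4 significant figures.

Break the section into simple shapes (no overlaps), measuring from the bottom-left corner of the bounding box.
Outer rectangle: 4.8 × 7.6, A = 36.48 in², y = 3.8 in, Ī = 175.59 in⁴.
Inner void (subtracted): 2.9 × 5.7, A = 16.53 in², y = 3.8 in, Ī = 44.755 in⁴.
By symmetry the centroid is at mid-height, ȳ = 3.8 in.
All pieces are centred on the horizontal axis through the centroid, so I = ΣĪ (holes subtracted) = 130.835 in⁴.

Ix ≈ 130.8 in⁴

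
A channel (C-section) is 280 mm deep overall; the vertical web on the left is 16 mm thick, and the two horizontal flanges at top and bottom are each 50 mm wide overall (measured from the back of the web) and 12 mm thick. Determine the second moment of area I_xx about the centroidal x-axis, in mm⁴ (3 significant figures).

I_xx ≈ 4.39 × 10⁷ mm⁴

Break the section into simple shapes (no overlaps), measuring from the bottom-left corner of the bounding box.
Web: 16 × 280, A = 4 480 mm², y = 140 mm, Ī = 29 269 333 mm⁴.
Top flange (beyond web): 34 × 12, A = 408 mm², y = 274 mm, Ī = 4 896 mm⁴.
Bottom flange (beyond web): 34 × 12, A = 408 mm², y = 6 mm, Ī = 4 896 mm⁴.
By symmetry the centroid is at mid-height, ȳ = 140 mm.
Transfer each piece to the centroidal x-axis using Ī + A·d² with d = y − 140:
  web: d = 0 mm → contributes +29 269 333 mm⁴
  top flange (beyond web): d = 134 mm → contributes +7 330 944 mm⁴
  bottom flange (beyond web): d = -134 mm → contributes +7 330 944 mm⁴
Total I = 43 931 221 mm⁴.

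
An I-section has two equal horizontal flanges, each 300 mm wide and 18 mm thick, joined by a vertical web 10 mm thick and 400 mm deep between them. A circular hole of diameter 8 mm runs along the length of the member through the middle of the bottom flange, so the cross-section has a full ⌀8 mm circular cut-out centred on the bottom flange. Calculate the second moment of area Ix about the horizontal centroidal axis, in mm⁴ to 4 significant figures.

Treat the section as a set of non-overlapping primitives; coordinates are from the bounding-box lower-left.
Bottom flange: 300 × 18, A = 5 400 mm², y = 9 mm, Ī = 145 800 mm⁴.
Web: 10 × 400, A = 4 000 mm², y = 218 mm, Ī = 53 333 333 mm⁴.
Top flange: 300 × 18, A = 5 400 mm², y = 427 mm, Ī = 145 800 mm⁴.
Hole (subtracted): ⌀8, A = 50.2655 mm², y = 9 mm, Ī = 201.062 mm⁴.
Centroid: ȳ = ΣA·y / ΣA = 218.712 mm.
Transfer each piece to the horizontal centroidal axis using Ī + A·d² with d = y − 218.712:
  bottom flange: d = -209.712 mm → contributes +237 633 628 mm⁴
  web: d = -0.712249 mm → contributes +53 335 363 mm⁴
  top flange: d = 208.288 mm → contributes +234 418 251 mm⁴
  hole: d = -209.712 mm → contributes −2 210 838 mm⁴
Total I = 523 176 403 mm⁴.

Ix ≈ 5.232 × 10⁸ mm⁴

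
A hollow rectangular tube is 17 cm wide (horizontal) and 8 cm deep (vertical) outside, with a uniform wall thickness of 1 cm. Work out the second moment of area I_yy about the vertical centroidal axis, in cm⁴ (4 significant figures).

I_yy ≈ 1588 cm⁴

Treat the section as a set of non-overlapping primitives; coordinates are from the bounding-box lower-left.
Outer rectangle: 17 × 8, A = 136 cm², x = 8.5 cm, Ī = 3275.33 cm⁴.
Inner void (subtracted): 15 × 6, A = 90 cm², x = 8.5 cm, Ī = 1687.5 cm⁴.
By symmetry the centroid is at mid-width, x̄ = 8.5 cm.
All pieces are centred on the vertical centroidal axis, so I = ΣĪ (holes subtracted) = 1587.83 cm⁴.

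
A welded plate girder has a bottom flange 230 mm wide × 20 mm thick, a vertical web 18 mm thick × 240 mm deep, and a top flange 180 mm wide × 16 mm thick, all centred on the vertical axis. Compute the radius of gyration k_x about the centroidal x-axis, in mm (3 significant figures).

k_x ≈ 109 mm

Break the section into simple shapes (no overlaps), measuring from the bottom-left corner of the bounding box.
Bottom plate: 230 × 20, A = 4 600 mm², y = 10 mm, Ī = 153 333 mm⁴.
Web plate: 18 × 240, A = 4 320 mm², y = 140 mm, Ī = 20 736 000 mm⁴.
Top plate: 180 × 16, A = 2 880 mm², y = 268 mm, Ī = 61 440 mm⁴.
Centroid: ȳ = ΣA·y / ΣA = 120.56 mm.
Transfer each piece to the centroidal x-axis using Ī + A·d² with d = y − 120.56:
  bottom plate: d = -110.56 mm → contributes +56 384 254 mm⁴
  web plate: d = 19.437 mm → contributes +22 368 131 mm⁴
  top plate: d = 147.44 mm → contributes +62 666 171 mm⁴
Total I = 141 418 557 mm⁴.
Radius of gyration: k = √(I/A) = √(141 418 557 / 11 800) = 109.47 mm.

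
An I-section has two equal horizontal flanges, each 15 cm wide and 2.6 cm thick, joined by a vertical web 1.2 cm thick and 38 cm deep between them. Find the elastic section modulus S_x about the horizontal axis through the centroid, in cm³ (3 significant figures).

Split into non-overlapping primitives; take the origin at the lower-left of the bounding box.
Bottom flange: 15 × 2.6, A = 39 cm², y = 1.3 cm, Ī = 21.97 cm⁴.
Web: 1.2 × 38, A = 45.6 cm², y = 21.6 cm, Ī = 5487.2 cm⁴.
Top flange: 15 × 2.6, A = 39 cm², y = 41.9 cm, Ī = 21.97 cm⁴.
By symmetry the centroid is at mid-height, ȳ = 21.6 cm.
Transfer each piece to the horizontal axis through the centroid using Ī + A·d² with d = y − 21.6:
  bottom flange: d = -20.3 cm → contributes +16 093 cm⁴
  web: d = 0 cm → contributes +5487.2 cm⁴
  top flange: d = 20.3 cm → contributes +16 093 cm⁴
Total I = 37 674 cm⁴.
Extreme fibre distance c = 21.6 cm; S = I/c = 1744.2 cm³.

S_x ≈ 1740 cm³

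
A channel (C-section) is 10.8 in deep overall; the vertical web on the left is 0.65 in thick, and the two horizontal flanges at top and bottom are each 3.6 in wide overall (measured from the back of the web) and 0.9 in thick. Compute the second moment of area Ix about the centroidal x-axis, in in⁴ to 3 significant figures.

Break the section into simple shapes (no overlaps), measuring from the bottom-left corner of the bounding box.
Web: 0.65 × 10.8, A = 7.02 in², y = 5.4 in, Ī = 68.234 in⁴.
Top flange (beyond web): 2.95 × 0.9, A = 2.655 in², y = 10.35 in, Ī = 0.17921 in⁴.
Bottom flange (beyond web): 2.95 × 0.9, A = 2.655 in², y = 0.45 in, Ī = 0.17921 in⁴.
By symmetry the centroid is at mid-height, ȳ = 5.4 in.
Transfer each piece to the centroidal x-axis using Ī + A·d² with d = y − 5.4:
  web: d = 0 in → contributes +68.234 in⁴
  top flange (beyond web): d = 4.95 in → contributes +65.233 in⁴
  bottom flange (beyond web): d = -4.95 in → contributes +65.233 in⁴
Total I = 198.7 in⁴.

Ix ≈ 199 in⁴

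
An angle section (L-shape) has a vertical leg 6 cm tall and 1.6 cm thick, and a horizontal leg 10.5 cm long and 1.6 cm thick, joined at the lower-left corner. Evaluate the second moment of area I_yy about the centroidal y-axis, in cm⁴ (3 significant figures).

Decompose the section into non-overlapping parts with the origin at the bottom-left of its bounding rectangle.
Vertical leg: 1.6 × 6, A = 9.6 cm², x = 0.8 cm, Ī = 2.048 cm⁴.
Horizontal leg (remainder): 8.9 × 1.6, A = 14.24 cm², x = 6.05 cm, Ī = 93.996 cm⁴.
Centroid: x̄ = ΣA·x / ΣA = 3.9359 cm.
Transfer each piece to the centroidal y-axis using Ī + A·d² with d = x − 3.9359:
  vertical leg: d = -3.1359 cm → contributes +96.454 cm⁴
  horizontal leg (remainder): d = 2.1141 cm → contributes +157.64 cm⁴
Total I = 254.09 cm⁴.

I_yy ≈ 254 cm⁴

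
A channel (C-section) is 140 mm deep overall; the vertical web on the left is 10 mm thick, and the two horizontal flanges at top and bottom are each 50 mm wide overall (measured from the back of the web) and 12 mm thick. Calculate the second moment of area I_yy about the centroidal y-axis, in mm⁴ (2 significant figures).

Treat the section as a set of non-overlapping primitives; coordinates are from the bounding-box lower-left.
Web: 10 × 140, A = 1 400 mm², x = 5 mm, Ī = 11 667 mm⁴.
Top flange (beyond web): 40 × 12, A = 480 mm², x = 30 mm, Ī = 64 000 mm⁴.
Bottom flange (beyond web): 40 × 12, A = 480 mm², x = 30 mm, Ī = 64 000 mm⁴.
Centroid: x̄ = ΣA·x / ΣA = 15.17 mm.
Transfer each piece to the centroidal y-axis using Ī + A·d² with d = x − 15.17:
  web: d = -10.17 mm → contributes +156 453 mm⁴
  top flange (beyond web): d = 14.83 mm → contributes +169 573 mm⁴
  bottom flange (beyond web): d = 14.83 mm → contributes +169 573 mm⁴
Total I = 495 599 mm⁴.

I_yy ≈ 5.0 × 10⁵ mm⁴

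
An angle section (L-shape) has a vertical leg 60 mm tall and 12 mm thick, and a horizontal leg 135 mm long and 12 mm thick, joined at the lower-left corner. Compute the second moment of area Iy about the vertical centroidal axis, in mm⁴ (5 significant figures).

Split into non-overlapping primitives; take the origin at the lower-left of the bounding box.
Vertical leg: 12 × 60, A = 720 mm², x = 6 mm, Ī = 8 640 mm⁴.
Horizontal leg (remainder): 123 × 12, A = 1 476 mm², x = 73.5 mm, Ī = 1 860 867 mm⁴.
Centroid: x̄ = ΣA·x / ΣA = 51.36885 mm.
Transfer each piece to the vertical centroidal axis using Ī + A·d² with d = x − 51.36885:
  vertical leg: d = -45.36885 mm → contributes +1 490 640 mm⁴
  horizontal leg (remainder): d = 22.13115 mm → contributes +2 583 794 mm⁴
Total I = 4 074 433 mm⁴.

Iy ≈ 4.0744 × 10⁶ mm⁴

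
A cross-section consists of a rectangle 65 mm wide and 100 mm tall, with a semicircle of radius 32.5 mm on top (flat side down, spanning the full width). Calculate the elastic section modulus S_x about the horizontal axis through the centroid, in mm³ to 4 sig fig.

S_x ≈ 1.570 × 10⁵ mm³

Break the section into simple shapes (no overlaps), measuring from the bottom-left corner of the bounding box.
Rectangular body: 65 × 100, A = 6 500 mm², y = 50 mm, Ī = 5 416 667 mm⁴.
Semicircular cap: semicircle r = 32.5, A = 1659.15 mm², y = 113.793 mm, Ī = 122 452 mm⁴.
Centroid: ȳ = ΣA·y / ΣA = 62.9723 mm.
Transfer each piece to the horizontal axis through the centroid using Ī + A·d² with d = y − 62.9723:
  rectangular body: d = -12.9723 mm → contributes +6 510 493 mm⁴
  semicircular cap: d = 50.8211 mm → contributes +4 407 690 mm⁴
Total I = 10 918 183 mm⁴.
Extreme fibre distance c = 69.5277 mm; S = I/c = 157 034 mm³.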